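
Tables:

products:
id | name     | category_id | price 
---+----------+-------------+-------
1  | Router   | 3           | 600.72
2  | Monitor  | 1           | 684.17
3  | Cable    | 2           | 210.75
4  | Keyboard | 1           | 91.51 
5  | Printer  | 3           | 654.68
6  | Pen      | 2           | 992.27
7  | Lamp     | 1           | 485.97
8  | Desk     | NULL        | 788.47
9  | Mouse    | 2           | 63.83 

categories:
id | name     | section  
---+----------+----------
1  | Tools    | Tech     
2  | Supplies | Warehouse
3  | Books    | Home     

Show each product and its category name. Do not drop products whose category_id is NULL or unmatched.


LEFT JOIN keeps every row from products (the left table); where category_id has no match in categories, the category columns become NULL. Walk through each product:
  - product 1 (Router): category_id=3 -> matches Books
  - product 2 (Monitor): category_id=1 -> matches Tools
  - product 3 (Cable): category_id=2 -> matches Supplies
  - product 4 (Keyboard): category_id=1 -> matches Tools
  - product 5 (Printer): category_id=3 -> matches Books
  - product 6 (Pen): category_id=2 -> matches Supplies
  - product 7 (Lamp): category_id=1 -> matches Tools
  - product 8 (Desk): category_id=NULL, no match -> kept with NULL
  - product 9 (Mouse): category_id=2 -> matches Supplies
All 9 rows appear; 1 has NULL category.

SQL:
SELECT a.name, b.name AS category
FROM products a
LEFT JOIN categories b ON a.category_id = b.id

Result:
name     | category
---------+---------
Router   | Books   
Monitor  | Tools   
Cable    | Supplies
Keyboard | Tools   
Printer  | Books   
Pen      | Supplies
Lamp     | Tools   
Desk     | NULL    
Mouse    | Supplies


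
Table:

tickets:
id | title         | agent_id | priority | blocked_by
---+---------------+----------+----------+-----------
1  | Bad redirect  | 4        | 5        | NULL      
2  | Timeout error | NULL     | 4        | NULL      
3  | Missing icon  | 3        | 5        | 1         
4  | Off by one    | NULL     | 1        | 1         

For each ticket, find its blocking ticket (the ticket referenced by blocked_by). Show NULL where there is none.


This is a self-join: tickets is joined to a second copy of itself, matching each row's blocked_by to another row's id. Use LEFT JOIN so rows with blocked_by=NULL are kept.
  - ticket 1 (Bad redirect): blocked_by=NULL -> NULL
  - ticket 2 (Timeout error): blocked_by=NULL -> NULL
  - ticket 3 (Missing icon): blocked_by=1 -> Bad redirect
  - ticket 4 (Off by one): blocked_by=1 -> Bad redirect

SQL:
SELECT a.title AS item, b.title AS blocked_by
FROM tickets a
LEFT JOIN tickets b ON a.blocked_by = b.id

Result:
item          | blocked_by  
--------------+-------------
Bad redirect  | NULL        
Timeout error | NULL        
Missing icon  | Bad redirect
Off by one    | Bad redirect


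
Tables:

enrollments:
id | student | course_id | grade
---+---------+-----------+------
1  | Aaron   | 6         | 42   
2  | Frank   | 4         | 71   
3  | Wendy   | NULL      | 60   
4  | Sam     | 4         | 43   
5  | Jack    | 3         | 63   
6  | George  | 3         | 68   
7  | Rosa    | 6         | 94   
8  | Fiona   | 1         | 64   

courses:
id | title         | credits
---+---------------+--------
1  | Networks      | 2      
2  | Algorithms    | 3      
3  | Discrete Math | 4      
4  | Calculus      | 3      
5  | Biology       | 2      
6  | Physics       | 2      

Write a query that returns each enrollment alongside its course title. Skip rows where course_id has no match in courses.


INNER JOIN keeps only enrollments rows whose course_id matches an id in courses. Walk through each enrollment:
  - enrollment 1 (Aaron): course_id=6 -> matches Physics
  - enrollment 2 (Frank): course_id=4 -> matches Calculus
  - enrollment 3 (Wendy): course_id=NULL, no match -> dropped
  - enrollment 4 (Sam): course_id=4 -> matches Calculus
  - enrollment 5 (Jack): course_id=3 -> matches Discrete Math
  - enrollment 6 (George): course_id=3 -> matches Discrete Math
  - enrollment 7 (Rosa): course_id=6 -> matches Physics
  - enrollment 8 (Fiona): course_id=1 -> matches Networks
So 1 of 8 rows is dropped.

SQL:
SELECT a.student, b.title AS course
FROM enrollments a
INNER JOIN courses b ON a.course_id = b.id

Result:
student | course       
--------+--------------
Aaron   | Physics      
Frank   | Calculus     
Sam     | Calculus     
Jack    | Discrete Math
George  | Discrete Math
Rosa    | Physics      
Fiona   | Networks     


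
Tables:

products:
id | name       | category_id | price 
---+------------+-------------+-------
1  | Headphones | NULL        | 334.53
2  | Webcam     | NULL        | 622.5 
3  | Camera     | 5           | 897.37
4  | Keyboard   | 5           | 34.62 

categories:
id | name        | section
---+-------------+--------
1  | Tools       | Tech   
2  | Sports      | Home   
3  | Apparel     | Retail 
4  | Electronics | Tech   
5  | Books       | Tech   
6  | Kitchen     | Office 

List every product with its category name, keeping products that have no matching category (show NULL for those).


LEFT JOIN keeps every row from products (the left table); where category_id has no match in categories, the category columns become NULL. Walk through each product:
  - product 1 (Headphones): category_id=NULL, no match -> kept with NULL
  - product 2 (Webcam): category_id=NULL, no match -> kept with NULL
  - product 3 (Camera): category_id=5 -> matches Books
  - product 4 (Keyboard): category_id=5 -> matches Books
All 4 rows appear; 2 have NULL category.

SQL:
SELECT a.name, b.name AS category
FROM products a
LEFT JOIN categories b ON a.category_id = b.id

Result:
name       | category
-----------+---------
Headphones | NULL    
Webcam     | NULL    
Camera     | Books   
Keyboard   | Books   


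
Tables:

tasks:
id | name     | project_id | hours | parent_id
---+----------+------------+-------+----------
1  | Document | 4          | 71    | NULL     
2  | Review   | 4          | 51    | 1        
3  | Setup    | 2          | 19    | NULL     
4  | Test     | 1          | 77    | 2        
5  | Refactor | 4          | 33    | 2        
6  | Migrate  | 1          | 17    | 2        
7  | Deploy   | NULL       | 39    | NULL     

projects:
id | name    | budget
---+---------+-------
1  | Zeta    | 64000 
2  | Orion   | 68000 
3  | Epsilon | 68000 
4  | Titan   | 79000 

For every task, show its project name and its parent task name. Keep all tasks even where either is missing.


Two LEFT JOINs from the same base table tasks: one to projects via project_id, one to tasks itself via parent_id. Both are LEFT so every task is preserved.
Match against projects:
  - task 1 (Document): project_id=4 -> matches Titan
  - task 2 (Review): project_id=4 -> matches Titan
  - task 3 (Setup): project_id=2 -> matches Orion
  - task 4 (Test): project_id=1 -> matches Zeta
  - task 5 (Refactor): project_id=4 -> matches Titan
  - task 6 (Migrate): project_id=1 -> matches Zeta
  - task 7 (Deploy): project_id=NULL, no match -> kept with NULL
Match against tasks (self):
  - task 1 (Document): parent_id=NULL -> NULL
  - task 2 (Review): parent_id=1 -> Document
  - task 3 (Setup): parent_id=NULL -> NULL
  - task 4 (Test): parent_id=2 -> Review
  - task 5 (Refactor): parent_id=2 -> Review
  - task 6 (Migrate): parent_id=2 -> Review
  - task 7 (Deploy): parent_id=NULL -> NULL

SQL:
SELECT a.name, b.name AS project, c.name AS parent
FROM tasks a
LEFT JOIN projects b ON a.project_id = b.id
LEFT JOIN tasks c ON a.parent_id = c.id

Result:
name     | project | parent  
---------+---------+---------
Document | Titan   | NULL    
Review   | Titan   | Document
Setup    | Orion   | NULL    
Test     | Zeta    | Review  
Refactor | Titan   | Review  
Migrate  | Zeta    | Review  
Deploy   | NULL    | NULL    


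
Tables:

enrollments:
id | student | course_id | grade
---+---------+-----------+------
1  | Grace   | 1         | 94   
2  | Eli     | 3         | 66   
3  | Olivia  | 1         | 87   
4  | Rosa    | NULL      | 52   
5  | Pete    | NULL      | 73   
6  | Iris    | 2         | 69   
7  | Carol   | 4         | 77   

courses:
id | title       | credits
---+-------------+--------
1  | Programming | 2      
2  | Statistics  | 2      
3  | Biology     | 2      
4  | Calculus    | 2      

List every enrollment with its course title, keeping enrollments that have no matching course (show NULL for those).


LEFT JOIN keeps every row from enrollments (the left table); where course_id has no match in courses, the course columns become NULL. Walk through each enrollment:
  - enrollment 1 (Grace): course_id=1 -> matches Programming
  - enrollment 2 (Eli): course_id=3 -> matches Biology
  - enrollment 3 (Olivia): course_id=1 -> matches Programming
  - enrollment 4 (Rosa): course_id=NULL, no match -> kept with NULL
  - enrollment 5 (Pete): course_id=NULL, no match -> kept with NULL
  - enrollment 6 (Iris): course_id=2 -> matches Statistics
  - enrollment 7 (Carol): course_id=4 -> matches Calculus
All 7 rows appear; 2 have NULL course.

SQL:
SELECT a.student, b.title AS course
FROM enrollments a
LEFT JOIN courses b ON a.course_id = b.id

Result:
student | course     
--------+------------
Grace   | Programming
Eli     | Biology    
Olivia  | Programming
Rosa    | NULL       
Pete    | NULL       
Iris    | Statistics 
Carol   | Calculus   


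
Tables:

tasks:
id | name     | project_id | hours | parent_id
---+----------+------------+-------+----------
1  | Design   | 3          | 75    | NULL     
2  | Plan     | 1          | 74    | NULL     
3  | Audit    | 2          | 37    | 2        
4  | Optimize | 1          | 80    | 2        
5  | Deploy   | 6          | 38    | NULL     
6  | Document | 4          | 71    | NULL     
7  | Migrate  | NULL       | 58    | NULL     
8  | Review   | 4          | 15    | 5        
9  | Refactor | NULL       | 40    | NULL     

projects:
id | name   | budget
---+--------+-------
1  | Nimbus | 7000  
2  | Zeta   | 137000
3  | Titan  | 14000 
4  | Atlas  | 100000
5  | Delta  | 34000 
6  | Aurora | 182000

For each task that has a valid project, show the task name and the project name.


INNER JOIN keeps only tasks rows whose project_id matches an id in projects. Walk through each task:
  - task 1 (Design): project_id=3 -> matches Titan
  - task 2 (Plan): project_id=1 -> matches Nimbus
  - task 3 (Audit): project_id=2 -> matches Zeta
  - task 4 (Optimize): project_id=1 -> matches Nimbus
  - task 5 (Deploy): project_id=6 -> matches Aurora
  - task 6 (Document): project_id=4 -> matches Atlas
  - task 7 (Migrate): project_id=NULL, no match -> dropped
  - task 8 (Review): project_id=4 -> matches Atlas
  - task 9 (Refactor): project_id=NULL, no match -> dropped
So 2 of 9 rows are dropped.

SQL:
SELECT a.name, b.name AS project
FROM tasks a
INNER JOIN projects b ON a.project_id = b.id

Result:
name     | project
---------+--------
Design   | Titan  
Plan     | Nimbus 
Audit    | Zeta   
Optimize | Nimbus 
Deploy   | Aurora 
Document | Atlas  
Review   | Atlas  


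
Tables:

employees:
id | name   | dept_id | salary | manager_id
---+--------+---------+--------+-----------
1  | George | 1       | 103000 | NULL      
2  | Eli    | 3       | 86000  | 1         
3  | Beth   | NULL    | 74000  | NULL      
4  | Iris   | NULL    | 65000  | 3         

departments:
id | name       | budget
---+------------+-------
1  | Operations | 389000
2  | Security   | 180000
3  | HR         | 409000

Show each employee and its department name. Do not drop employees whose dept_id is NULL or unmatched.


LEFT JOIN keeps every row from employees (the left table); where dept_id has no match in departments, the department columns become NULL. Walk through each employee:
  - employee 1 (George): dept_id=1 -> matches Operations
  - employee 2 (Eli): dept_id=3 -> matches HR
  - employee 3 (Beth): dept_id=NULL, no match -> kept with NULL
  - employee 4 (Iris): dept_id=NULL, no match -> kept with NULL
All 4 rows appear; 2 have NULL department.

SQL:
SELECT a.name, b.name AS department
FROM employees a
LEFT JOIN departments b ON a.dept_id = b.id

Result:
name   | department
-------+-----------
George | Operations
Eli    | HR        
Beth   | NULL      
Iris   | NULL      


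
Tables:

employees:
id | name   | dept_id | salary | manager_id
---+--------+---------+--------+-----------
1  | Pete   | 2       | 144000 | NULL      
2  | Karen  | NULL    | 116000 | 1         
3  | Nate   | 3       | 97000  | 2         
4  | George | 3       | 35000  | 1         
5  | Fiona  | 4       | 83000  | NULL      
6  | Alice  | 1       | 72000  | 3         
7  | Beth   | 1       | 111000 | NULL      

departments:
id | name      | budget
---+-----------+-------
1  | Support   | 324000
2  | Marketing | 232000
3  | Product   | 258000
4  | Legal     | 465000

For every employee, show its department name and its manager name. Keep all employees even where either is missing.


Two LEFT JOINs from the same base table employees: one to departments via dept_id, one to employees itself via manager_id. Both are LEFT so every employee is preserved.
Match against departments:
  - employee 1 (Pete): dept_id=2 -> matches Marketing
  - employee 2 (Karen): dept_id=NULL, no match -> kept with NULL
  - employee 3 (Nate): dept_id=3 -> matches Product
  - employee 4 (George): dept_id=3 -> matches Product
  - employee 5 (Fiona): dept_id=4 -> matches Legal
  - employee 6 (Alice): dept_id=1 -> matches Support
  - employee 7 (Beth): dept_id=1 -> matches Support
Match against employees (self):
  - employee 1 (Pete): manager_id=NULL -> NULL
  - employee 2 (Karen): manager_id=1 -> Pete
  - employee 3 (Nate): manager_id=2 -> Karen
  - employee 4 (George): manager_id=1 -> Pete
  - employee 5 (Fiona): manager_id=NULL -> NULL
  - employee 6 (Alice): manager_id=3 -> Nate
  - employee 7 (Beth): manager_id=NULL -> NULL

SQL:
SELECT a.name, b.name AS department, c.name AS manager
FROM employees a
LEFT JOIN departments b ON a.dept_id = b.id
LEFT JOIN employees c ON a.manager_id = c.id

Result:
name   | department | manager
-------+------------+--------
Pete   | Marketing  | NULL   
Karen  | NULL       | Pete   
Nate   | Product    | Karen  
George | Product    | Pete   
Fiona  | Legal      | NULL   
Alice  | Support    | Nate   
Beth   | Support    | NULL   


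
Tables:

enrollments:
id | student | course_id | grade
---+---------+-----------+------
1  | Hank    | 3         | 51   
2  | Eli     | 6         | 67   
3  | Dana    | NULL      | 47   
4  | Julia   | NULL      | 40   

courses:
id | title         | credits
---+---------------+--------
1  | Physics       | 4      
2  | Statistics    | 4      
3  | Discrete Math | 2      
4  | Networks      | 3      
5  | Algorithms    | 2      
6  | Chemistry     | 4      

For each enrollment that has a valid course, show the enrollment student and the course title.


INNER JOIN keeps only enrollments rows whose course_id matches an id in courses. Walk through each enrollment:
  - enrollment 1 (Hank): course_id=3 -> matches Discrete Math
  - enrollment 2 (Eli): course_id=6 -> matches Chemistry
  - enrollment 3 (Dana): course_id=NULL, no match -> dropped
  - enrollment 4 (Julia): course_id=NULL, no match -> dropped
So 2 of 4 rows are dropped.

SQL:
SELECT a.student, b.title AS course
FROM enrollments a
INNER JOIN courses b ON a.course_id = b.id

Result:
student | course       
--------+--------------
Hank    | Discrete Math
Eli     | Chemistry    


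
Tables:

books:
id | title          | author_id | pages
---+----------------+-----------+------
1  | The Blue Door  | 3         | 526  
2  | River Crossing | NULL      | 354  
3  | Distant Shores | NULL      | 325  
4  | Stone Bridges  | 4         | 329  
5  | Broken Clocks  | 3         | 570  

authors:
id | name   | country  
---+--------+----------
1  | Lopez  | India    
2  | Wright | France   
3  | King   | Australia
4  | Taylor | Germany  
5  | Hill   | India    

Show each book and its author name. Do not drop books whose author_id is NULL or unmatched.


LEFT JOIN keeps every row from books (the left table); where author_id has no match in authors, the author columns become NULL. Walk through each book:
  - book 1 (The Blue Door): author_id=3 -> matches King
  - book 2 (River Crossing): author_id=NULL, no match -> kept with NULL
  - book 3 (Distant Shores): author_id=NULL, no match -> kept with NULL
  - book 4 (Stone Bridges): author_id=4 -> matches Taylor
  - book 5 (Broken Clocks): author_id=3 -> matches King
All 5 rows appear; 2 have NULL author.

SQL:
SELECT a.title, b.name AS author
FROM books a
LEFT JOIN authors b ON a.author_id = b.id

Result:
title          | author
---------------+-------
The Blue Door  | King  
River Crossing | NULL  
Distant Shores | NULL  
Stone Bridges  | Taylor
Broken Clocks  | King  


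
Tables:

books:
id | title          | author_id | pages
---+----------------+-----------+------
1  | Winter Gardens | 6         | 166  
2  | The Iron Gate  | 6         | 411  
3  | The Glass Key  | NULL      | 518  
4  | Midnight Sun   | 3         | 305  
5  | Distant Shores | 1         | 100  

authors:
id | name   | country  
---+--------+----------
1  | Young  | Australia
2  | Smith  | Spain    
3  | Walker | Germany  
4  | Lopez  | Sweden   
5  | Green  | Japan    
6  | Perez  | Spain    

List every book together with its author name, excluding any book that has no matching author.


INNER JOIN keeps only books rows whose author_id matches an id in authors. Walk through each book:
  - book 1 (Winter Gardens): author_id=6 -> matches Perez
  - book 2 (The Iron Gate): author_id=6 -> matches Perez
  - book 3 (The Glass Key): author_id=NULL, no match -> dropped
  - book 4 (Midnight Sun): author_id=3 -> matches Walker
  - book 5 (Distant Shores): author_id=1 -> matches Young
So 1 of 5 rows is dropped.

SQL:
SELECT a.title, b.name AS author
FROM books a
INNER JOIN authors b ON a.author_id = b.id

Result:
title          | author
---------------+-------
Winter Gardens | Perez 
The Iron Gate  | Perez 
Midnight Sun   | Walker
Distant Shores | Young 


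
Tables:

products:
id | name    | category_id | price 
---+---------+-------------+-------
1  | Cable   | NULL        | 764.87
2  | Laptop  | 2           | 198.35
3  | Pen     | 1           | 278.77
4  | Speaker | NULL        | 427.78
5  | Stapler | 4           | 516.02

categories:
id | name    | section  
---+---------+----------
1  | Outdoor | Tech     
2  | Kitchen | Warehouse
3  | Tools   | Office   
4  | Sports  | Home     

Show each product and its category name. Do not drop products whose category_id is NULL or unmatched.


LEFT JOIN keeps every row from products (the left table); where category_id has no match in categories, the category columns become NULL. Walk through each product:
  - product 1 (Cable): category_id=NULL, no match -> kept with NULL
  - product 2 (Laptop): category_id=2 -> matches Kitchen
  - product 3 (Pen): category_id=1 -> matches Outdoor
  - product 4 (Speaker): category_id=NULL, no match -> kept with NULL
  - product 5 (Stapler): category_id=4 -> matches Sports
All 5 rows appear; 2 have NULL category.

SQL:
SELECT a.name, b.name AS category
FROM products a
LEFT JOIN categories b ON a.category_id = b.id

Result:
name    | category
--------+---------
Cable   | NULL    
Laptop  | Kitchen 
Pen     | Outdoor 
Speaker | NULL    
Stapler | Sports  


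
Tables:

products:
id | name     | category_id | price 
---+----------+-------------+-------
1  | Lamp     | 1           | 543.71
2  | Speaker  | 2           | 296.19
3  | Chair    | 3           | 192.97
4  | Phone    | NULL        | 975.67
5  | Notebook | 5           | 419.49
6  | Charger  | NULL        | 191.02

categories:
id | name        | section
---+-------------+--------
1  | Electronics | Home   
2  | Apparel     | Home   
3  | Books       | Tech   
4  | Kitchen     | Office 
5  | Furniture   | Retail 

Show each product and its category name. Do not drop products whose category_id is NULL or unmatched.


LEFT JOIN keeps every row from products (the left table); where category_id has no match in categories, the category columns become NULL. Walk through each product:
  - product 1 (Lamp): category_id=1 -> matches Electronics
  - product 2 (Speaker): category_id=2 -> matches Apparel
  - product 3 (Chair): category_id=3 -> matches Books
  - product 4 (Phone): category_id=NULL, no match -> kept with NULL
  - product 5 (Notebook): category_id=5 -> matches Furniture
  - product 6 (Charger): category_id=NULL, no match -> kept with NULL
All 6 rows appear; 2 have NULL category.

SQL:
SELECT a.name, b.name AS category
FROM products a
LEFT JOIN categories b ON a.category_id = b.id

Result:
name     | category   
---------+------------
Lamp     | Electronics
Speaker  | Apparel    
Chair    | Books      
Phone    | NULL       
Notebook | Furniture  
Charger  | NULL       


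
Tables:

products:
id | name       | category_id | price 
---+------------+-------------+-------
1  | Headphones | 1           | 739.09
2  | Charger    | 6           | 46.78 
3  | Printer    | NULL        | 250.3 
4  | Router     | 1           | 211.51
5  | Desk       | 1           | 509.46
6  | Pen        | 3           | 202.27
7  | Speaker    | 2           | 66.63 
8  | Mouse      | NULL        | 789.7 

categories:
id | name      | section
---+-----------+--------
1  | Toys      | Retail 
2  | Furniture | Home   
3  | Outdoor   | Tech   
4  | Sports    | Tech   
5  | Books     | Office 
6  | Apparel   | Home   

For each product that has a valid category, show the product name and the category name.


INNER JOIN keeps only products rows whose category_id matches an id in categories. Walk through each product:
  - product 1 (Headphones): category_id=1 -> matches Toys
  - product 2 (Charger): category_id=6 -> matches Apparel
  - product 3 (Printer): category_id=NULL, no match -> dropped
  - product 4 (Router): category_id=1 -> matches Toys
  - product 5 (Desk): category_id=1 -> matches Toys
  - product 6 (Pen): category_id=3 -> matches Outdoor
  - product 7 (Speaker): category_id=2 -> matches Furniture
  - product 8 (Mouse): category_id=NULL, no match -> dropped
So 2 of 8 rows are dropped.

SQL:
SELECT a.name, b.name AS category
FROM products a
INNER JOIN categories b ON a.category_id = b.id

Result:
name       | category 
-----------+----------
Headphones | Toys     
Charger    | Apparel  
Router     | Toys     
Desk       | Toys     
Pen        | Outdoor  
Speaker    | Furniture


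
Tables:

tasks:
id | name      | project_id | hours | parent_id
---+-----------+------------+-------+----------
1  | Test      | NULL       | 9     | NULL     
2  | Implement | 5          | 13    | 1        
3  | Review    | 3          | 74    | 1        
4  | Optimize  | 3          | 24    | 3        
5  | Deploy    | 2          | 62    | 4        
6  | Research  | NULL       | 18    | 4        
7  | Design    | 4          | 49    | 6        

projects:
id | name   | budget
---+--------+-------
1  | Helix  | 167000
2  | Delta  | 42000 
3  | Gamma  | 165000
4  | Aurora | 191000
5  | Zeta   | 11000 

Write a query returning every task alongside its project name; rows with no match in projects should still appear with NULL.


LEFT JOIN keeps every row from tasks (the left table); where project_id has no match in projects, the project columns become NULL. Walk through each task:
  - task 1 (Test): project_id=NULL, no match -> kept with NULL
  - task 2 (Implement): project_id=5 -> matches Zeta
  - task 3 (Review): project_id=3 -> matches Gamma
  - task 4 (Optimize): project_id=3 -> matches Gamma
  - task 5 (Deploy): project_id=2 -> matches Delta
  - task 6 (Research): project_id=NULL, no match -> kept with NULL
  - task 7 (Design): project_id=4 -> matches Aurora
All 7 rows appear; 2 have NULL project.

SQL:
SELECT a.name, b.name AS project
FROM tasks a
LEFT JOIN projects b ON a.project_id = b.id

Result:
name      | project
----------+--------
Test      | NULL   
Implement | Zeta   
Review    | Gamma  
Optimize  | Gamma  
Deploy    | Delta  
Research  | NULL   
Design    | Aurora 


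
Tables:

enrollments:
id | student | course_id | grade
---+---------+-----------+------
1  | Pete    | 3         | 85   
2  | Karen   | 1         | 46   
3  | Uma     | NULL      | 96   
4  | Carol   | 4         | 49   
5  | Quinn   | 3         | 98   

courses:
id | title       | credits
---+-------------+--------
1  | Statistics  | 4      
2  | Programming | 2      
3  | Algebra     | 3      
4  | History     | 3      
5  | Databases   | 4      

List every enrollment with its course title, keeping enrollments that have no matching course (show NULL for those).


LEFT JOIN keeps every row from enrollments (the left table); where course_id has no match in courses, the course columns become NULL. Walk through each enrollment:
  - enrollment 1 (Pete): course_id=3 -> matches Algebra
  - enrollment 2 (Karen): course_id=1 -> matches Statistics
  - enrollment 3 (Uma): course_id=NULL, no match -> kept with NULL
  - enrollment 4 (Carol): course_id=4 -> matches History
  - enrollment 5 (Quinn): course_id=3 -> matches Algebra
All 5 rows appear; 1 has NULL course.

SQL:
SELECT a.student, b.title AS course
FROM enrollments a
LEFT JOIN courses b ON a.course_id = b.id

Result:
student | course    
--------+-----------
Pete    | Algebra   
Karen   | Statistics
Uma     | NULL      
Carol   | History   
Quinn   | Algebra   


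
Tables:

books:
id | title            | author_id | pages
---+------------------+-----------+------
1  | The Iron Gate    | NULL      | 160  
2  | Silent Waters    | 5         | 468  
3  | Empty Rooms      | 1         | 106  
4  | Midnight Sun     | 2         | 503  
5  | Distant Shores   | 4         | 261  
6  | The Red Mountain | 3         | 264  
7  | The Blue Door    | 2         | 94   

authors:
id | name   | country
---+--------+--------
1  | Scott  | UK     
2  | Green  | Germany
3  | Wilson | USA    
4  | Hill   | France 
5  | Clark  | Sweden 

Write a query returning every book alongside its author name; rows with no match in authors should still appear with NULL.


LEFT JOIN keeps every row from books (the left table); where author_id has no match in authors, the author columns become NULL. Walk through each book:
  - book 1 (The Iron Gate): author_id=NULL, no match -> kept with NULL
  - book 2 (Silent Waters): author_id=5 -> matches Clark
  - book 3 (Empty Rooms): author_id=1 -> matches Scott
  - book 4 (Midnight Sun): author_id=2 -> matches Green
  - book 5 (Distant Shores): author_id=4 -> matches Hill
  - book 6 (The Red Mountain): author_id=3 -> matches Wilson
  - book 7 (The Blue Door): author_id=2 -> matches Green
All 7 rows appear; 1 has NULL author.

SQL:
SELECT a.title, b.name AS author
FROM books a
LEFT JOIN authors b ON a.author_id = b.id

Result:
title            | author
-----------------+-------
The Iron Gate    | NULL  
Silent Waters    | Clark 
Empty Rooms      | Scott 
Midnight Sun     | Green 
Distant Shores   | Hill  
The Red Mountain | Wilson
The Blue Door    | Green 


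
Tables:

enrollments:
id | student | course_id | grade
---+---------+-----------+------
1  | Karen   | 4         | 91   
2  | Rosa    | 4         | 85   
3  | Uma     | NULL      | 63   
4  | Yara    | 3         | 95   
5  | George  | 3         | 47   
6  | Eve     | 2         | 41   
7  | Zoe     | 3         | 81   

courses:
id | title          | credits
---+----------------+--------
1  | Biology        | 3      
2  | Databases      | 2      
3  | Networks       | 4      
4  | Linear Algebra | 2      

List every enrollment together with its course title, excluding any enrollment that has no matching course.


INNER JOIN keeps only enrollments rows whose course_id matches an id in courses. Walk through each enrollment:
  - enrollment 1 (Karen): course_id=4 -> matches Linear Algebra
  - enrollment 2 (Rosa): course_id=4 -> matches Linear Algebra
  - enrollment 3 (Uma): course_id=NULL, no match -> dropped
  - enrollment 4 (Yara): course_id=3 -> matches Networks
  - enrollment 5 (George): course_id=3 -> matches Networks
  - enrollment 6 (Eve): course_id=2 -> matches Databases
  - enrollment 7 (Zoe): course_id=3 -> matches Networks
So 1 of 7 rows is dropped.

SQL:
SELECT a.student, b.title AS course
FROM enrollments a
INNER JOIN courses b ON a.course_id = b.id

Result:
student | course        
--------+---------------
Karen   | Linear Algebra
Rosa    | Linear Algebra
Yara    | Networks      
George  | Networks      
Eve     | Databases     
Zoe     | Networks      


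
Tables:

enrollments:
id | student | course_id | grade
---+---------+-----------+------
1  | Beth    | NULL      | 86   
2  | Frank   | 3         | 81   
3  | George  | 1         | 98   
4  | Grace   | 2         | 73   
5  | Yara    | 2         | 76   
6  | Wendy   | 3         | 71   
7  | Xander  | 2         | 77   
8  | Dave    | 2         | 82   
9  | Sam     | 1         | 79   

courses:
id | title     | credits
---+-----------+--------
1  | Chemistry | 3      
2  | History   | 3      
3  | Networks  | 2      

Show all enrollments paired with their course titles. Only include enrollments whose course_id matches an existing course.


INNER JOIN keeps only enrollments rows whose course_id matches an id in courses. Walk through each enrollment:
  - enrollment 1 (Beth): course_id=NULL, no match -> dropped
  - enrollment 2 (Frank): course_id=3 -> matches Networks
  - enrollment 3 (George): course_id=1 -> matches Chemistry
  - enrollment 4 (Grace): course_id=2 -> matches History
  - enrollment 5 (Yara): course_id=2 -> matches History
  - enrollment 6 (Wendy): course_id=3 -> matches Networks
  - enrollment 7 (Xander): course_id=2 -> matches History
  - enrollment 8 (Dave): course_id=2 -> matches History
  - enrollment 9 (Sam): course_id=1 -> matches Chemistry
So 1 of 9 rows is dropped.

SQL:
SELECT a.student, b.title AS course
FROM enrollments a
INNER JOIN courses b ON a.course_id = b.id

Result:
student | course   
--------+----------
Frank   | Networks 
George  | Chemistry
Grace   | History  
Yara    | History  
Wendy   | Networks 
Xander  | History  
Dave    | History  
Sam     | Chemistry


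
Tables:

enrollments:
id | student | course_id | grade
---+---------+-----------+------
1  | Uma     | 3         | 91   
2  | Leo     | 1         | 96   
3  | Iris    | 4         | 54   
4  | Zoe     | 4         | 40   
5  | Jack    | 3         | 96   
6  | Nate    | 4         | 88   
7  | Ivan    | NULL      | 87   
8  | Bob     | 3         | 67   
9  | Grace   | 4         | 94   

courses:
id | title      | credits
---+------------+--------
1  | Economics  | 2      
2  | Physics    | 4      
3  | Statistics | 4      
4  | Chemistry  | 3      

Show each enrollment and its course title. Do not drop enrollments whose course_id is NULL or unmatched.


LEFT JOIN keeps every row from enrollments (the left table); where course_id has no match in courses, the course columns become NULL. Walk through each enrollment:
  - enrollment 1 (Uma): course_id=3 -> matches Statistics
  - enrollment 2 (Leo): course_id=1 -> matches Economics
  - enrollment 3 (Iris): course_id=4 -> matches Chemistry
  - enrollment 4 (Zoe): course_id=4 -> matches Chemistry
  - enrollment 5 (Jack): course_id=3 -> matches Statistics
  - enrollment 6 (Nate): course_id=4 -> matches Chemistry
  - enrollment 7 (Ivan): course_id=NULL, no match -> kept with NULL
  - enrollment 8 (Bob): course_id=3 -> matches Statistics
  - enrollment 9 (Grace): course_id=4 -> matches Chemistry
All 9 rows appear; 1 has NULL course.

SQL:
SELECT a.student, b.title AS course
FROM enrollments a
LEFT JOIN courses b ON a.course_id = b.id

Result:
student | course    
--------+-----------
Uma     | Statistics
Leo     | Economics 
Iris    | Chemistry 
Zoe     | Chemistry 
Jack    | Statistics
Nate    | Chemistry 
Ivan    | NULL      
Bob     | Statistics
Grace   | Chemistry 


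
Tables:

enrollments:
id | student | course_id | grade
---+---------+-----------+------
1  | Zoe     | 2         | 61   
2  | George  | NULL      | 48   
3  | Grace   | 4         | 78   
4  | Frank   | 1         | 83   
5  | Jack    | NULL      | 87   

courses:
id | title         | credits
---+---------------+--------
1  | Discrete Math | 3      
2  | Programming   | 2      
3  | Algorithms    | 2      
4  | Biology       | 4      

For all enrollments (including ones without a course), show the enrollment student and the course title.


LEFT JOIN keeps every row from enrollments (the left table); where course_id has no match in courses, the course columns become NULL. Walk through each enrollment:
  - enrollment 1 (Zoe): course_id=2 -> matches Programming
  - enrollment 2 (George): course_id=NULL, no match -> kept with NULL
  - enrollment 3 (Grace): course_id=4 -> matches Biology
  - enrollment 4 (Frank): course_id=1 -> matches Discrete Math
  - enrollment 5 (Jack): course_id=NULL, no match -> kept with NULL
All 5 rows appear; 2 have NULL course.

SQL:
SELECT a.student, b.title AS course
FROM enrollments a
LEFT JOIN courses b ON a.course_id = b.id

Result:
student | course       
--------+--------------
Zoe     | Programming  
George  | NULL         
Grace   | Biology      
Frank   | Discrete Math
Jack    | NULL         


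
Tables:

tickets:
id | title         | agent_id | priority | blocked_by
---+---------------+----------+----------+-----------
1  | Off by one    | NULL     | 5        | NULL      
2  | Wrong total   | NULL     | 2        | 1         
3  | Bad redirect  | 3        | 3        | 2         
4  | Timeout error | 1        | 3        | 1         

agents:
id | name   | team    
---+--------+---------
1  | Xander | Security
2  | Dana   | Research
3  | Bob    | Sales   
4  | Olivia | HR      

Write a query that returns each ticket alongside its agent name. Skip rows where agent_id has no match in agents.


INNER JOIN keeps only tickets rows whose agent_id matches an id in agents. Walk through each ticket:
  - ticket 1 (Off by one): agent_id=NULL, no match -> dropped
  - ticket 2 (Wrong total): agent_id=NULL, no match -> dropped
  - ticket 3 (Bad redirect): agent_id=3 -> matches Bob
  - ticket 4 (Timeout error): agent_id=1 -> matches Xander
So 2 of 4 rows are dropped.

SQL:
SELECT a.title, b.name AS agent
FROM tickets a
INNER JOIN agents b ON a.agent_id = b.id

Result:
title         | agent 
--------------+-------
Bad redirect  | Bob   
Timeout error | Xander


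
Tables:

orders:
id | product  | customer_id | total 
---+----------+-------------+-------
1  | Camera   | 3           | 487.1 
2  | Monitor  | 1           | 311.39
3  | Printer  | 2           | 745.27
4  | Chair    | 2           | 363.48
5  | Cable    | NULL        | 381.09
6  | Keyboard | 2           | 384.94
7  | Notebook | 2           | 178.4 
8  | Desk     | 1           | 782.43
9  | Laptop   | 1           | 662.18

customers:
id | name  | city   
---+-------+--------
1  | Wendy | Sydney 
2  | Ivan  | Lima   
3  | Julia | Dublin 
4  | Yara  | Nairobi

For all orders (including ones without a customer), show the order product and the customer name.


LEFT JOIN keeps every row from orders (the left table); where customer_id has no match in customers, the customer columns become NULL. Walk through each order:
  - order 1 (Camera): customer_id=3 -> matches Julia
  - order 2 (Monitor): customer_id=1 -> matches Wendy
  - order 3 (Printer): customer_id=2 -> matches Ivan
  - order 4 (Chair): customer_id=2 -> matches Ivan
  - order 5 (Cable): customer_id=NULL, no match -> kept with NULL
  - order 6 (Keyboard): customer_id=2 -> matches Ivan
  - order 7 (Notebook): customer_id=2 -> matches Ivan
  - order 8 (Desk): customer_id=1 -> matches Wendy
  - order 9 (Laptop): customer_id=1 -> matches Wendy
All 9 rows appear; 1 has NULL customer.

SQL:
SELECT a.product, b.name AS customer
FROM orders a
LEFT JOIN customers b ON a.customer_id = b.id

Result:
product  | customer
---------+---------
Camera   | Julia   
Monitor  | Wendy   
Printer  | Ivan    
Chair    | Ivan    
Cable    | NULL    
Keyboard | Ivan    
Notebook | Ivan    
Desk     | Wendy   
Laptop   | Wendy   


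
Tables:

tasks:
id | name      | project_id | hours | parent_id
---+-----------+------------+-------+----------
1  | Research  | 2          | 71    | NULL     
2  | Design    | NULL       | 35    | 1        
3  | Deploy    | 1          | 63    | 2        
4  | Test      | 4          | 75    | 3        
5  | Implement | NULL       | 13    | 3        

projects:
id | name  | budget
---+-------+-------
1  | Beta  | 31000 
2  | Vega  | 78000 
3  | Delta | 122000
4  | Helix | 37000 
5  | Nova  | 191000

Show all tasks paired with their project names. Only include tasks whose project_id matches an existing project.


INNER JOIN keeps only tasks rows whose project_id matches an id in projects. Walk through each task:
  - task 1 (Research): project_id=2 -> matches Vega
  - task 2 (Design): project_id=NULL, no match -> dropped
  - task 3 (Deploy): project_id=1 -> matches Beta
  - task 4 (Test): project_id=4 -> matches Helix
  - task 5 (Implement): project_id=NULL, no match -> dropped
So 2 of 5 rows are dropped.

SQL:
SELECT a.name, b.name AS project
FROM tasks a
INNER JOIN projects b ON a.project_id = b.id

Result:
name     | project
---------+--------
Research | Vega   
Deploy   | Beta   
Test     | Helix  


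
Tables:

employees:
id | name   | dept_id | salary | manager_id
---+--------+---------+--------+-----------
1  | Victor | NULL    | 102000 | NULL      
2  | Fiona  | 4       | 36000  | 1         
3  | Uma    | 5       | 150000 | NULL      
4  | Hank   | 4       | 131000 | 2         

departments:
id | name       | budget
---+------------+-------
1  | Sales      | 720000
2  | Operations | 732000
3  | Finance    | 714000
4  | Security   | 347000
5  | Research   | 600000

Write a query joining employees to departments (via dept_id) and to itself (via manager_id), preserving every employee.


Two LEFT JOINs from the same base table employees: one to departments via dept_id, one to employees itself via manager_id. Both are LEFT so every employee is preserved.
Match against departments:
  - employee 1 (Victor): dept_id=NULL, no match -> kept with NULL
  - employee 2 (Fiona): dept_id=4 -> matches Security
  - employee 3 (Uma): dept_id=5 -> matches Research
  - employee 4 (Hank): dept_id=4 -> matches Security
Match against employees (self):
  - employee 1 (Victor): manager_id=NULL -> NULL
  - employee 2 (Fiona): manager_id=1 -> Victor
  - employee 3 (Uma): manager_id=NULL -> NULL
  - employee 4 (Hank): manager_id=2 -> Fiona

SQL:
SELECT a.name, b.name AS department, c.name AS manager
FROM employees a
LEFT JOIN departments b ON a.dept_id = b.id
LEFT JOIN employees c ON a.manager_id = c.id

Result:
name   | department | manager
-------+------------+--------
Victor | NULL       | NULL   
Fiona  | Security   | Victor 
Uma    | Research   | NULL   
Hank   | Security   | Fiona  


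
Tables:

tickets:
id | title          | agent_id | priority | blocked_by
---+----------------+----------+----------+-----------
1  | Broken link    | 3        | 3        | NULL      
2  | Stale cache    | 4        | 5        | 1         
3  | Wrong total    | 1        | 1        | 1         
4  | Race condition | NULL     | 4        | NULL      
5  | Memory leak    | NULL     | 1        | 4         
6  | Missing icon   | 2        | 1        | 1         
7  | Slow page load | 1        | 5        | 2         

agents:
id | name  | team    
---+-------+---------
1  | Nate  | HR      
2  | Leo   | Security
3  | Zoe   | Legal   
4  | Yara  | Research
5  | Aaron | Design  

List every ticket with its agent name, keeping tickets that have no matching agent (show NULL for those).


LEFT JOIN keeps every row from tickets (the left table); where agent_id has no match in agents, the agent columns become NULL. Walk through each ticket:
  - ticket 1 (Broken link): agent_id=3 -> matches Zoe
  - ticket 2 (Stale cache): agent_id=4 -> matches Yara
  - ticket 3 (Wrong total): agent_id=1 -> matches Nate
  - ticket 4 (Race condition): agent_id=NULL, no match -> kept with NULL
  - ticket 5 (Memory leak): agent_id=NULL, no match -> kept with NULL
  - ticket 6 (Missing icon): agent_id=2 -> matches Leo
  - ticket 7 (Slow page load): agent_id=1 -> matches Nate
All 7 rows appear; 2 have NULL agent.

SQL:
SELECT a.title, b.name AS agent
FROM tickets a
LEFT JOIN agents b ON a.agent_id = b.id

Result:
title          | agent
---------------+------
Broken link    | Zoe  
Stale cache    | Yara 
Wrong total    | Nate 
Race condition | NULL 
Memory leak    | NULL 
Missing icon   | Leo  
Slow page load | Nate 
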